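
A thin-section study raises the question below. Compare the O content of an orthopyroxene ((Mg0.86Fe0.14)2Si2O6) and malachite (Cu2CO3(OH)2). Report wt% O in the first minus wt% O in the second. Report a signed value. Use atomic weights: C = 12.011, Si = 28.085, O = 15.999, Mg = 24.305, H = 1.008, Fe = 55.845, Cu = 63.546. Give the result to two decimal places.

9.62 percentage points

First mineral: 95.994 g O in 209.605 g formula = 45.80 wt% O.
Second mineral: 79.995 g O in 221.114 g formula = 36.18 wt% O.
45.80% − 36.18% gives a difference of 9.62 percentage points.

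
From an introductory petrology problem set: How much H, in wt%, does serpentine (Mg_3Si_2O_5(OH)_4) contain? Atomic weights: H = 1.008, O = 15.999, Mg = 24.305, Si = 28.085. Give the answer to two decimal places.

1.46 wt%

Molar mass of Mg_3Si_2O_5(OH)_4: 3·24.305 + 2·28.085 + 9·15.999 + 4·1.008 = 277.108 g/mol.
Mass of H per formula unit: 4 × 1.008 = 4.032 g.
Weight fraction H = 4.032 / 277.108 = 0.0146.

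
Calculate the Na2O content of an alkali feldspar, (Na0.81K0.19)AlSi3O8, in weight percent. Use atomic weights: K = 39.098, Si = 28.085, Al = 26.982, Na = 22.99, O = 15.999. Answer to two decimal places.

9.46 wt%

M((Na0.81K0.19)AlSi3O8) = 265.280 g/mol; M(Na2O) = 61.979 g/mol.
Moles Na2O per formula unit = 0.81 Na ÷ 2 = 0.4050.
Na2O fraction = (0.4050 × 61.979) / 265.280 = 25.101/265.280 = 0.0946.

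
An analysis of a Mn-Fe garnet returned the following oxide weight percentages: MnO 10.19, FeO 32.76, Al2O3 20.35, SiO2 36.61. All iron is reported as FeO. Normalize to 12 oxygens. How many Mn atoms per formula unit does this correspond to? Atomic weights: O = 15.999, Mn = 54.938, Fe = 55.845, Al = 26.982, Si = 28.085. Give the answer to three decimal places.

0.713 Mn apfu

MnO: 10.19/70.937 = 0.14365 mol → 0.14365 mol Mn, 0.14365 mol O.
FeO: 32.76/71.844 = 0.45599 mol → 0.45599 mol Fe, 0.45599 mol O.
Al2O3: 20.35/101.961 = 0.19959 mol → 0.39918 mol Al, 0.59877 mol O.
SiO2: 36.61/60.083 = 0.60932 mol → 0.60932 mol Si, 1.21864 mol O.
Total oxygen = 2.41705 mol. Normalization factor = 12/2.41705 = 4.96473.
Mn per 12 O = 0.14365 × 4.96473 = 0.713.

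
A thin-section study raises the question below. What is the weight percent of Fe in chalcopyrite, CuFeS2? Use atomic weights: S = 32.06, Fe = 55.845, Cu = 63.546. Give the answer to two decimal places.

Molar mass of CuFeS2: 1·63.546 + 1·55.845 + 2·32.06 = 183.511 g/mol.
Mass of Fe per formula unit: 1 × 55.845 = 55.845 g.
Weight fraction Fe = 55.845 / 183.511 = 0.3043.

30.43 mass %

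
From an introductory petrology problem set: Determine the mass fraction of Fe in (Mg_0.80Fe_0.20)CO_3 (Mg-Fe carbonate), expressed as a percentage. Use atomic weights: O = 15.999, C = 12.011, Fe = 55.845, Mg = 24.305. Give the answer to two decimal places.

12.32 wt%

Formula mass = 0.80*24.305 + 0.20*55.845 + 1*12.011 + 3*15.999 = 90.621 g/mol, of which 11.169 g is Fe.
So Fe makes up 11.169/90.621 = 0.1232 of the mass, i.e. 12.32%.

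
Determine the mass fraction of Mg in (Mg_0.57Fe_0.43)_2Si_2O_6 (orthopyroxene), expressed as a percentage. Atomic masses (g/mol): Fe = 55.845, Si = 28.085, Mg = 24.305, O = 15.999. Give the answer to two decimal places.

M((Mg_0.57Fe_0.43)_2Si_2O_6) = 227.898 g/mol.
Mg contributes 1.14 × 24.305 = 27.708 g per mole.
27.708/227.898 = 0.1216 → 12.16%.

12.16 weight percent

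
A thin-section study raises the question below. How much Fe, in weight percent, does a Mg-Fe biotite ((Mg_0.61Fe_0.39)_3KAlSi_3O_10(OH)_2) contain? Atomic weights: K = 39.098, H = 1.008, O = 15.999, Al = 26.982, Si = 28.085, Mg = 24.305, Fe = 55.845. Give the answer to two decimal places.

14.39 weight percent

M((Mg_0.61Fe_0.39)_3KAlSi_3O_10(OH)_2) = 454.156 g/mol.
Fe contributes 1.17 × 55.845 = 65.339 g per mole.
65.339/454.156 = 0.1439 → 14.39%.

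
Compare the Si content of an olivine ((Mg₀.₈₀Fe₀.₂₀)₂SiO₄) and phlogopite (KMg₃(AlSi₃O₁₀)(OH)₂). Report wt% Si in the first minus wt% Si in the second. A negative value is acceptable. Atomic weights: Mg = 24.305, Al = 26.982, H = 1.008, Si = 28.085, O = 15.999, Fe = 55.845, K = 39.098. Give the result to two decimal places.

-1.87 percentage points

First mineral: 28.085 g Si in 153.307 g formula = 18.32 wt% Si.
Second mineral: 84.255 g Si in 417.254 g formula = 20.19 wt% Si.
18.32% − 20.19% gives a difference of -1.87 percentage points.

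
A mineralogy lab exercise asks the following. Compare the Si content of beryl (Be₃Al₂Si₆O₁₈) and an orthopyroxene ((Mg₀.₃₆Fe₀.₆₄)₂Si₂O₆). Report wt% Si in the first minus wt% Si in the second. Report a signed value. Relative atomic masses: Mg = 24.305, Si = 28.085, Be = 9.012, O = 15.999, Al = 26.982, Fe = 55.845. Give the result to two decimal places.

8.06 percentage points

First mineral: 168.510 g Si in 537.492 g formula = 31.35 wt% Si.
Second mineral: 56.170 g Si in 241.145 g formula = 23.29 wt% Si.
31.35% − 23.29% gives a difference of 8.06 percentage points.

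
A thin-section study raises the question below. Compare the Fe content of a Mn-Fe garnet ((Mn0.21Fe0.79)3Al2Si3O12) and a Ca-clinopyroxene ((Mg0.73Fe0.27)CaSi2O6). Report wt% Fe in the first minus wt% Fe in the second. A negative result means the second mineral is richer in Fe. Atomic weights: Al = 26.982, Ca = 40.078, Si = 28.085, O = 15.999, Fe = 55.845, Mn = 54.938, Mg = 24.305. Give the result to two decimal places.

19.92 percentage points

First mineral: 132.353 g Fe in 497.171 g formula = 26.62 wt% Fe.
Second mineral: 15.078 g Fe in 225.063 g formula = 6.70 wt% Fe.
26.62% − 6.70% gives a difference of 19.92 percentage points.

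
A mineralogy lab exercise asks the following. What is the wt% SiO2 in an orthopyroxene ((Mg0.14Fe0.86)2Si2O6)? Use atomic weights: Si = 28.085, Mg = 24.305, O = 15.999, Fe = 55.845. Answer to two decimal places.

Formula mass = 255.023 g/mol.
2 Si → 2.0000 mol SiO2 per formula unit; M(SiO2) = 60.083, so SiO2 mass = 120.166 g.
120.166/255.023 × 100 = 47.12 wt%.

47.12 wt%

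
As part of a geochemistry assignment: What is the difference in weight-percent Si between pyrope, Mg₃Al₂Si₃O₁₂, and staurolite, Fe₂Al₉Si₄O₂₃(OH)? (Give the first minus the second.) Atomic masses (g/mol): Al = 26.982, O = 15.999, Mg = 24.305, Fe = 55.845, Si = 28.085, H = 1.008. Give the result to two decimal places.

M(Mg₃Al₂Si₃O₁₂) = 403.122 g/mol, so wt% Si = 84.255/403.122 × 100 = 20.90%.
M(Fe₂Al₉Si₄O₂₃(OH)) = 851.852 g/mol, so wt% Si = 112.340/851.852 × 100 = 13.19%.
20.90 − 13.19 = 7.71 pp.

7.71 percentage points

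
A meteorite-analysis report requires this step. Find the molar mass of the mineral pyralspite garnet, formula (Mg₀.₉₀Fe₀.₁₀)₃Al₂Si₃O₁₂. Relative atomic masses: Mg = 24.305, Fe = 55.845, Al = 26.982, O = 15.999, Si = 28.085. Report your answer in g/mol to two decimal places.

412.58 g/mol

M = 2.70*24.305 + 0.30*55.845 + 2*26.982 + 3*28.085 + 12*15.999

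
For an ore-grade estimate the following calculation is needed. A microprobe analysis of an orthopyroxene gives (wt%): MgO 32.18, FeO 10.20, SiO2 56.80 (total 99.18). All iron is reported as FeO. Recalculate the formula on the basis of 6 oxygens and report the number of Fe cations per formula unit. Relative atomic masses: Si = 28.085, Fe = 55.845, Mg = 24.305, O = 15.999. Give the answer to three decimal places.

0.301 Fe apfu

32.18 wt% MgO ÷ 40.304 g/mol = 0.79843 mol, giving 0.79843 Mg and 0.79843 O.
10.20 wt% FeO ÷ 71.844 g/mol = 0.14197 mol, giving 0.14197 Fe and 0.14197 O.
56.80 wt% SiO2 ÷ 60.083 g/mol = 0.94536 mol, giving 0.94536 Si and 1.89072 O.
Oxygen sums to 2.83112; scaling by 6/2.83112 = 2.11930 puts the formula on 6 O.
Fe: 0.14197 × 2.11930 = 0.301 atoms per formula unit.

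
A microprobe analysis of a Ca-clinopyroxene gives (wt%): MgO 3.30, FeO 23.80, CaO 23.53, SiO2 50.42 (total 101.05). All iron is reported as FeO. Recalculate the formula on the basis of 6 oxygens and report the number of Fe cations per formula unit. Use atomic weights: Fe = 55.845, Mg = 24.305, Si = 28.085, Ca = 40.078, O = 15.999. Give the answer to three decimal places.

0.792 Fe apfu

3.30 wt% MgO ÷ 40.304 g/mol = 0.08188 mol, giving 0.08188 Mg and 0.08188 O.
23.80 wt% FeO ÷ 71.844 g/mol = 0.33127 mol, giving 0.33127 Fe and 0.33127 O.
23.53 wt% CaO ÷ 56.077 g/mol = 0.41960 mol, giving 0.41960 Ca and 0.41960 O.
50.42 wt% SiO2 ÷ 60.083 g/mol = 0.83917 mol, giving 0.83917 Si and 1.67834 O.
Oxygen sums to 2.51109; scaling by 6/2.51109 = 2.38940 puts the formula on 6 O.
Fe: 0.33127 × 2.38940 = 0.792 atoms per formula unit.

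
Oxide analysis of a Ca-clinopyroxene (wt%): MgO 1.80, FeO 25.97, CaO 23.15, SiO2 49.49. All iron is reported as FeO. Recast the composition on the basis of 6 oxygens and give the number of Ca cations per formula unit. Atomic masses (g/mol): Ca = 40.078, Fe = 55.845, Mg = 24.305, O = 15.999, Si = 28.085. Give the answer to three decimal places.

1.004 Ca apfu

MgO (M=40.304): mol = 0.04466; Mg = 0.04466, O = 0.04466.
FeO (M=71.844): mol = 0.36148; Fe = 0.36148, O = 0.36148.
CaO (M=56.077): mol = 0.41283; Ca = 0.41283, O = 0.41283.
SiO2 (M=60.083): mol = 0.82369; Si = 0.82369, O = 1.64738.
ΣO = 2.46635; factor = 6/ΣO = 2.43274.
Ca apfu = 0.41283 × 2.43274 = 1.004.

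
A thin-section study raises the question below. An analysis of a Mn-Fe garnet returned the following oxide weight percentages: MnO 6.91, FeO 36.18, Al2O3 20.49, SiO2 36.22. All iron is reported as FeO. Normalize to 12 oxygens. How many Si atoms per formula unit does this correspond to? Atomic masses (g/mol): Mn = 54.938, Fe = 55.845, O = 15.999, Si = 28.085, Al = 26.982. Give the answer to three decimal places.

MnO: 6.91/70.937 = 0.09741 mol → 0.09741 mol Mn, 0.09741 mol O.
FeO: 36.18/71.844 = 0.50359 mol → 0.50359 mol Fe, 0.50359 mol O.
Al2O3: 20.49/101.961 = 0.20096 mol → 0.40192 mol Al, 0.60288 mol O.
SiO2: 36.22/60.083 = 0.60283 mol → 0.60283 mol Si, 1.20566 mol O.
Total oxygen = 2.40954 mol. Normalization factor = 12/2.40954 = 4.98020.
Si per 12 O = 0.60283 × 4.98020 = 3.002.

3.002 Si apfu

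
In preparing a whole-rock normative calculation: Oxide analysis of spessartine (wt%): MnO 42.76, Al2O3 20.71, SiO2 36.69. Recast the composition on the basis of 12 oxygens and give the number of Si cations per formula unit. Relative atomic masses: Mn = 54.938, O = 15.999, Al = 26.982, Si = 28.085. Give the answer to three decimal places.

3.011 Si apfu

MnO: 42.76/70.937 = 0.60279 mol → 0.60279 mol Mn, 0.60279 mol O.
Al2O3: 20.71/101.961 = 0.20312 mol → 0.40624 mol Al, 0.60936 mol O.
SiO2: 36.69/60.083 = 0.61066 mol → 0.61066 mol Si, 1.22132 mol O.
Total oxygen = 2.43347 mol. Normalization factor = 12/2.43347 = 4.93123.
Si per 12 O = 0.61066 × 4.93123 = 3.011.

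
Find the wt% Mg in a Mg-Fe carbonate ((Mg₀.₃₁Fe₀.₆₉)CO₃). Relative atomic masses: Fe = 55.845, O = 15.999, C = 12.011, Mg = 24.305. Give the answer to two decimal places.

7.10 wt%

Formula mass = 0.31×24.305 + 0.69×55.845 + 1×12.011 + 3×15.999 = 106.076 g/mol, of which 7.535 g is Mg.
So Mg makes up 7.535/106.076 = 0.0710 of the mass, i.e. 7.10%.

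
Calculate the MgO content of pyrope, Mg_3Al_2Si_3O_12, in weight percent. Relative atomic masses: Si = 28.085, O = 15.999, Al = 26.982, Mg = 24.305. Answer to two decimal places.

Molar mass of Mg_3Al_2Si_3O_12 = 3*24.305 + 2*26.982 + 3*28.085 + 12*15.999 = 403.122 g/mol.
Each formula unit contains 3 Mg, equivalent to 3/1 = 3.0000 mol MgO.
M(MgO) = 1×24.305 + 1×15.999 = 40.304 g/mol.
Mass of MgO per formula unit = 3.0000 × 40.304 = 120.912 g.
MgO wt% = 120.912 / 403.122 × 100 = 29.99%.

29.99 wt%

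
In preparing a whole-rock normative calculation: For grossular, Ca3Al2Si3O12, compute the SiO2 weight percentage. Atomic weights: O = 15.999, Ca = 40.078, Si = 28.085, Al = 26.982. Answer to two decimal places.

40.02 wt%

Formula mass = 450.441 g/mol.
3 Si → 3.0000 mol SiO2 per formula unit; M(SiO2) = 60.083, so SiO2 mass = 180.249 g.
180.249/450.441 × 100 = 40.02 wt%.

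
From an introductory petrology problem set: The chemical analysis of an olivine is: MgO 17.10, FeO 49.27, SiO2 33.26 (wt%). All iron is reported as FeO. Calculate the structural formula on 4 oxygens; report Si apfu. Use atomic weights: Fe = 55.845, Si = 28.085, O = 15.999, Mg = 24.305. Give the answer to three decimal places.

17.10 wt% MgO ÷ 40.304 g/mol = 0.42428 mol, giving 0.42428 Mg and 0.42428 O.
49.27 wt% FeO ÷ 71.844 g/mol = 0.68579 mol, giving 0.68579 Fe and 0.68579 O.
33.26 wt% SiO2 ÷ 60.083 g/mol = 0.55357 mol, giving 0.55357 Si and 1.10714 O.
Oxygen sums to 2.21721; scaling by 4/2.21721 = 1.80407 puts the formula on 4 O.
Si: 0.55357 × 1.80407 = 0.999 atoms per formula unit.

0.999 Si apfu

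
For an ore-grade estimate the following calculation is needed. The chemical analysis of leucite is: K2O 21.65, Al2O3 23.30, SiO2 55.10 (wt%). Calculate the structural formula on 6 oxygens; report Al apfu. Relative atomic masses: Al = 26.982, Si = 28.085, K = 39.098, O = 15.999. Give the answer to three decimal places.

K2O (M=94.195): mol = 0.22984; K = 0.45968, O = 0.22984.
Al2O3 (M=101.961): mol = 0.22852; Al = 0.45704, O = 0.68556.
SiO2 (M=60.083): mol = 0.91706; Si = 0.91706, O = 1.83412.
ΣO = 2.74952; factor = 6/ΣO = 2.18220.
Al apfu = 0.45704 × 2.18220 = 0.997.

0.997 Al apfu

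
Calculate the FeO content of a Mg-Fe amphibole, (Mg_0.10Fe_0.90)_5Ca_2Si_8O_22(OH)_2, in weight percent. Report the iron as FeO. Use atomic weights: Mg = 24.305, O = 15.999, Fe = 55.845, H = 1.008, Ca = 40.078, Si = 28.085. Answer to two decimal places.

Molar mass of (Mg_0.10Fe_0.90)_5Ca_2Si_8O_22(OH)_2 = 0.50·24.305 + 4.50·55.845 + 2·40.078 + 8·28.085 + 24·15.999 + 2·1.008 = 954.283 g/mol.
Each formula unit contains 4.50 Fe, equivalent to 4.50/1 = 4.5000 mol FeO.
M(FeO) = 1×55.845 + 1×15.999 = 71.844 g/mol.
Mass of FeO per formula unit = 4.5000 × 71.844 = 323.298 g.
FeO wt% = 323.298 / 954.283 × 100 = 33.88%.

33.88 wt%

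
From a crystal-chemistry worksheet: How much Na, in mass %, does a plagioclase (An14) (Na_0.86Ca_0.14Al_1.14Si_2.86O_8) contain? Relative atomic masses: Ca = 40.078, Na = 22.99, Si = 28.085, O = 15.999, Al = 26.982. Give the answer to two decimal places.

M(Na_0.86Ca_0.14Al_1.14Si_2.86O_8) = 264.457 g/mol.
Na contributes 0.86 × 22.99 = 19.771 g per mole.
19.771/264.457 = 0.0748 → 7.48%.

7.48 mass %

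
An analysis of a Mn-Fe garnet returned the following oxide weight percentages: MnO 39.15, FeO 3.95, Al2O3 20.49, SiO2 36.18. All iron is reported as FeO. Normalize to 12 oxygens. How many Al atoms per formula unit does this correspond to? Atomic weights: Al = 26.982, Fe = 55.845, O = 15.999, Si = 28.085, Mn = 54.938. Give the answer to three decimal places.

39.15 wt% MnO ÷ 70.937 g/mol = 0.55190 mol, giving 0.55190 Mn and 0.55190 O.
3.95 wt% FeO ÷ 71.844 g/mol = 0.05498 mol, giving 0.05498 Fe and 0.05498 O.
20.49 wt% Al2O3 ÷ 101.961 g/mol = 0.20096 mol, giving 0.40192 Al and 0.60288 O.
36.18 wt% SiO2 ÷ 60.083 g/mol = 0.60217 mol, giving 0.60217 Si and 1.20434 O.
Oxygen sums to 2.41410; scaling by 12/2.41410 = 4.97080 puts the formula on 12 O.
Al: 0.40192 × 4.97080 = 1.998 atoms per formula unit.

1.998 Al apfu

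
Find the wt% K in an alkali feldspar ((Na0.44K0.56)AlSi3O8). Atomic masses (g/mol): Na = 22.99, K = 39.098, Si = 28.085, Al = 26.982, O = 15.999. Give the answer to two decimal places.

Molar mass of (Na0.44K0.56)AlSi3O8: 0.44*22.99 + 0.56*39.098 + 1*26.982 + 3*28.085 + 8*15.999 = 271.239 g/mol.
Mass of K per formula unit: 0.56 × 39.098 = 21.895 g.
Weight fraction K = 21.895 / 271.239 = 0.0807.

8.07 weight percent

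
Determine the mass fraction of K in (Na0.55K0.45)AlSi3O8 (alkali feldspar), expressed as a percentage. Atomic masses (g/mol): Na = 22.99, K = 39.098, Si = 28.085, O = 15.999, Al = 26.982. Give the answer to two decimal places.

M((Na0.55K0.45)AlSi3O8) = 269.468 g/mol.
K contributes 0.45 × 39.098 = 17.594 g per mole.
17.594/269.468 = 0.0653 → 6.53%.

6.53 weight percent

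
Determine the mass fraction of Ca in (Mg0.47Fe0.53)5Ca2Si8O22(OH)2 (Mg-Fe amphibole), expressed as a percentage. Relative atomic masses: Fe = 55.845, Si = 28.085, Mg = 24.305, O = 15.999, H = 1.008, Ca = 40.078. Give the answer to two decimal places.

M((Mg0.47Fe0.53)5Ca2Si8O22(OH)2) = 895.934 g/mol.
Ca contributes 2 × 40.078 = 80.156 g per mole.
80.156/895.934 = 0.0895 → 8.95%.

8.95 mass %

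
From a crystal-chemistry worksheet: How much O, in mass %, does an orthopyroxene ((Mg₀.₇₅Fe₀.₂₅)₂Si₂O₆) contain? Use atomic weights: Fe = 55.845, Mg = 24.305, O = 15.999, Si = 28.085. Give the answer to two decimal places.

Molar mass of (Mg₀.₇₅Fe₀.₂₅)₂Si₂O₆: 1.50·24.305 + 0.50·55.845 + 2·28.085 + 6·15.999 = 216.544 g/mol.
Mass of O per formula unit: 6 × 15.999 = 95.994 g.
Weight fraction O = 95.994 / 216.544 = 0.4433.

44.33 mass %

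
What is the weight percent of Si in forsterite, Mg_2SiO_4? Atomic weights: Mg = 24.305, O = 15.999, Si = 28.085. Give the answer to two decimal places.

19.96 wt%

M(Mg_2SiO_4) = 140.691 g/mol.
Si contributes 1 × 28.085 = 28.085 g per mole.
28.085/140.691 = 0.1996 → 19.96%.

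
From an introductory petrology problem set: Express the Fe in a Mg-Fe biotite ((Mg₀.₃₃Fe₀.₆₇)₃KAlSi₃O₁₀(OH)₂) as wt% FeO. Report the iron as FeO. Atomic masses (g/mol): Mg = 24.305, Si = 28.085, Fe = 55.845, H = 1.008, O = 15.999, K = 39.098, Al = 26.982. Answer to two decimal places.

30.04 wt%

Molar mass of (Mg₀.₃₃Fe₀.₆₇)₃KAlSi₃O₁₀(OH)₂ = 0.99×24.305 + 2.01×55.845 + 1×39.098 + 1×26.982 + 3×28.085 + 12×15.999 + 2×1.008 = 480.649 g/mol.
Each formula unit contains 2.01 Fe, equivalent to 2.01/1 = 2.0100 mol FeO.
M(FeO) = 1×55.845 + 1×15.999 = 71.844 g/mol.
Mass of FeO per formula unit = 2.0100 × 71.844 = 144.406 g.
FeO wt% = 144.406 / 480.649 × 100 = 30.04%.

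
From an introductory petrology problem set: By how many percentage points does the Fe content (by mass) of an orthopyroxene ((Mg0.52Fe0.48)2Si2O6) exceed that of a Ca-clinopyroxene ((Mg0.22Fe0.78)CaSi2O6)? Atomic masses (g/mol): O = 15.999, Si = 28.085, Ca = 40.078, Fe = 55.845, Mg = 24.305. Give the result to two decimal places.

Fe in (Mg0.52Fe0.48)2Si2O6: molar mass 231.052 g/mol; 0.96×55.845 = 53.611 g → 23.20 wt%.
Fe in (Mg0.22Fe0.78)CaSi2O6: molar mass 241.148 g/mol; 0.78×55.845 = 43.559 g → 18.06 wt%.
Difference = 23.20 − 18.06 = 5.14 percentage points.

5.14 percentage points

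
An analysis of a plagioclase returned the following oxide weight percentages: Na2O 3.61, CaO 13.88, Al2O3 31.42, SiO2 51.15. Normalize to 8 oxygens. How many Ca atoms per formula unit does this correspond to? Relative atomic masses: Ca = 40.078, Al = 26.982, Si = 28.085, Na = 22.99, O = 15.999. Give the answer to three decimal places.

Na2O (M=61.979): mol = 0.05825; Na = 0.11650, O = 0.05825.
CaO (M=56.077): mol = 0.24752; Ca = 0.24752, O = 0.24752.
Al2O3 (M=101.961): mol = 0.30816; Al = 0.61632, O = 0.92448.
SiO2 (M=60.083): mol = 0.85132; Si = 0.85132, O = 1.70264.
ΣO = 2.93289; factor = 8/ΣO = 2.72768.
Ca apfu = 0.24752 × 2.72768 = 0.675.

0.675 Ca apfu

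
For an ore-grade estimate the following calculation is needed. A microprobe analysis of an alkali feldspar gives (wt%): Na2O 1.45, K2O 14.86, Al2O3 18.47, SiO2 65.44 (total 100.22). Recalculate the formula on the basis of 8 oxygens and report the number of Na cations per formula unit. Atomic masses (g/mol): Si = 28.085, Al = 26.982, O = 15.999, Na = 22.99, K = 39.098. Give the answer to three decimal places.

Na2O (M=61.979): mol = 0.02340; Na = 0.04680, O = 0.02340.
K2O (M=94.195): mol = 0.15776; K = 0.31552, O = 0.15776.
Al2O3 (M=101.961): mol = 0.18115; Al = 0.36230, O = 0.54345.
SiO2 (M=60.083): mol = 1.08916; Si = 1.08916, O = 2.17832.
ΣO = 2.90293; factor = 8/ΣO = 2.75584.
Na apfu = 0.04680 × 2.75584 = 0.129.

0.129 Na apfu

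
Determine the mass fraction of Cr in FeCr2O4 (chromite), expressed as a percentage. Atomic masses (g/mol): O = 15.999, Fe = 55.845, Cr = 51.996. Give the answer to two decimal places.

46.46 weight percent

M(FeCr2O4) = 223.833 g/mol.
Cr contributes 2 × 51.996 = 103.992 g per mole.
103.992/223.833 = 0.4646 → 46.46%.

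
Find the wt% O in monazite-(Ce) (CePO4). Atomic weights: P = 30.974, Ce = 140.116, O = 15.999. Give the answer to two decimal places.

M(CePO4) = 235.086 g/mol.
O contributes 4 × 15.999 = 63.996 g per mole.
63.996/235.086 = 0.2722 → 27.22%.

27.22 wt%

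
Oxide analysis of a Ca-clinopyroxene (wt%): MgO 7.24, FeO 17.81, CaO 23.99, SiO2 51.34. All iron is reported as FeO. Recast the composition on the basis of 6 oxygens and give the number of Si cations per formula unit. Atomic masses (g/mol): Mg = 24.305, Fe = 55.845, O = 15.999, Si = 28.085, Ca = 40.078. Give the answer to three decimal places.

MgO: 7.24/40.304 = 0.17963 mol → 0.17963 mol Mg, 0.17963 mol O.
FeO: 17.81/71.844 = 0.24790 mol → 0.24790 mol Fe, 0.24790 mol O.
CaO: 23.99/56.077 = 0.42780 mol → 0.42780 mol Ca, 0.42780 mol O.
SiO2: 51.34/60.083 = 0.85448 mol → 0.85448 mol Si, 1.70896 mol O.
Total oxygen = 2.56429 mol. Normalization factor = 6/2.56429 = 2.33983.
Si per 6 O = 0.85448 × 2.33983 = 1.999.

1.999 Si apfu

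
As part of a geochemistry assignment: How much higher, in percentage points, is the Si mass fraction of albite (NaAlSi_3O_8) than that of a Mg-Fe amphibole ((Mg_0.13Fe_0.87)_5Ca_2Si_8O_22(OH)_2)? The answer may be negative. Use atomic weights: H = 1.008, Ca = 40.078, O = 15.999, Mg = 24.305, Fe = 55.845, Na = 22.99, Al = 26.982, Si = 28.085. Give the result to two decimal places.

Si in NaAlSi_3O_8: molar mass 262.219 g/mol; 3×28.085 = 84.255 g → 32.13 wt%.
Si in (Mg_0.13Fe_0.87)_5Ca_2Si_8O_22(OH)_2: molar mass 949.552 g/mol; 8×28.085 = 224.680 g → 23.66 wt%.
Difference = 32.13 − 23.66 = 8.47 percentage points.

8.47 percentage points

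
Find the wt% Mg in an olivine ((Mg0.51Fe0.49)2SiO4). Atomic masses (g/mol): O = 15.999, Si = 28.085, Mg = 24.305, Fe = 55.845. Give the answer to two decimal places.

14.45 weight percent

Formula mass = 1.02*24.305 + 0.98*55.845 + 1*28.085 + 4*15.999 = 171.600 g/mol, of which 24.791 g is Mg.
So Mg makes up 24.791/171.600 = 0.1445 of the mass, i.e. 14.45%.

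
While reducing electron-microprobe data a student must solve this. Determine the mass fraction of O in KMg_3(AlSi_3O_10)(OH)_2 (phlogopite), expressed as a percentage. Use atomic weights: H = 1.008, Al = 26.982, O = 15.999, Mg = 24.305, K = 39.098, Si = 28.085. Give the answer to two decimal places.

46.01 wt%

Formula mass = 1×39.098 + 3×24.305 + 1×26.982 + 3×28.085 + 12×15.999 + 2×1.008 = 417.254 g/mol, of which 191.988 g is O.
So O makes up 191.988/417.254 = 0.4601 of the mass, i.e. 46.01%.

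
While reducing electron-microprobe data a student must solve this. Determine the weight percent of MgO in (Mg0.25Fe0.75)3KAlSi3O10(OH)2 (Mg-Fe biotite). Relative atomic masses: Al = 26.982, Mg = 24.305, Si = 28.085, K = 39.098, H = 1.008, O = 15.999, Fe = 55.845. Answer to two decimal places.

6.19 wt%

M((Mg0.25Fe0.75)3KAlSi3O10(OH)2) = 488.219 g/mol; M(MgO) = 40.304 g/mol.
Moles MgO per formula unit = 0.75 Mg ÷ 1 = 0.7500.
MgO fraction = (0.7500 × 40.304) / 488.219 = 30.228/488.219 = 0.0619.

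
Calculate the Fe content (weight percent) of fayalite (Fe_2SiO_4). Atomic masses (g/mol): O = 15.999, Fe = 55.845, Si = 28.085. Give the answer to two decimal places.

Formula mass = 2·55.845 + 1·28.085 + 4·15.999 = 203.771 g/mol, of which 111.690 g is Fe.
So Fe makes up 111.690/203.771 = 0.5481 of the mass, i.e. 54.81%.

54.81 weight percent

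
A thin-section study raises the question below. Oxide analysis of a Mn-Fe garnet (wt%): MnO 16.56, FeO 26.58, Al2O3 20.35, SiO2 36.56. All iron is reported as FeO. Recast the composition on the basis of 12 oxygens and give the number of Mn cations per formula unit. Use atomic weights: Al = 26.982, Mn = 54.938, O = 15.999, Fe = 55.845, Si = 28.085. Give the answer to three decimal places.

16.56 wt% MnO ÷ 70.937 g/mol = 0.23345 mol, giving 0.23345 Mn and 0.23345 O.
26.58 wt% FeO ÷ 71.844 g/mol = 0.36997 mol, giving 0.36997 Fe and 0.36997 O.
20.35 wt% Al2O3 ÷ 101.961 g/mol = 0.19959 mol, giving 0.39918 Al and 0.59877 O.
36.56 wt% SiO2 ÷ 60.083 g/mol = 0.60849 mol, giving 0.60849 Si and 1.21698 O.
Oxygen sums to 2.41917; scaling by 12/2.41917 = 4.96038 puts the formula on 12 O.
Mn: 0.23345 × 4.96038 = 1.158 atoms per formula unit.

1.158 Mn apfu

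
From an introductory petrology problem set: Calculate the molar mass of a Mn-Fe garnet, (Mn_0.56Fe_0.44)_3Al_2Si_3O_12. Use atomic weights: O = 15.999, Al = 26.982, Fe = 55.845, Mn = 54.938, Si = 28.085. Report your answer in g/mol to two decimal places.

496.22 g/mol

M = 1.68·54.938 + 1.32·55.845 + 2·26.982 + 3·28.085 + 12·15.999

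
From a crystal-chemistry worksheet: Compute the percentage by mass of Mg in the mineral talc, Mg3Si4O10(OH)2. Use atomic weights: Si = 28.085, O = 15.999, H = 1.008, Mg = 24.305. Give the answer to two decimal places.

Formula mass = 3×24.305 + 4×28.085 + 12×15.999 + 2×1.008 = 379.259 g/mol, of which 72.915 g is Mg.
So Mg makes up 72.915/379.259 = 0.1923 of the mass, i.e. 19.23%.

19.23 mass %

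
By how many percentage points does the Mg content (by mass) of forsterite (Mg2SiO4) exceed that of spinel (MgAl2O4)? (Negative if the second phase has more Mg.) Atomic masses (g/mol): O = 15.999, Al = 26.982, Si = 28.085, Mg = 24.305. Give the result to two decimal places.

First mineral: 48.610 g Mg in 140.691 g formula = 34.55 wt% Mg.
Second mineral: 24.305 g Mg in 142.265 g formula = 17.08 wt% Mg.
34.55% − 17.08% gives a difference of 17.47 percentage points.

17.47 percentage points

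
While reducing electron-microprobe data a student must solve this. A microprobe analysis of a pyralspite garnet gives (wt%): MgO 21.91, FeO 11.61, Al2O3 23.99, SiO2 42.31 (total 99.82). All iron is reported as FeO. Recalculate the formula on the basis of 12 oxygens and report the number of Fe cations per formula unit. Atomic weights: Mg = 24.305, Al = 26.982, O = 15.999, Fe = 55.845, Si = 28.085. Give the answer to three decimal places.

21.91 wt% MgO ÷ 40.304 g/mol = 0.54362 mol, giving 0.54362 Mg and 0.54362 O.
11.61 wt% FeO ÷ 71.844 g/mol = 0.16160 mol, giving 0.16160 Fe and 0.16160 O.
23.99 wt% Al2O3 ÷ 101.961 g/mol = 0.23529 mol, giving 0.47058 Al and 0.70587 O.
42.31 wt% SiO2 ÷ 60.083 g/mol = 0.70419 mol, giving 0.70419 Si and 1.40838 O.
Oxygen sums to 2.81947; scaling by 12/2.81947 = 4.25612 puts the formula on 12 O.
Fe: 0.16160 × 4.25612 = 0.688 atoms per formula unit.

0.688 Fe apfu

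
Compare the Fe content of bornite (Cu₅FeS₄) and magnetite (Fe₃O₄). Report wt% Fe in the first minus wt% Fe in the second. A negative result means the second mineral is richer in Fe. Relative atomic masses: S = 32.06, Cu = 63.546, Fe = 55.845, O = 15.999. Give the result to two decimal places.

-61.23 percentage points

M(Cu₅FeS₄) = 501.815 g/mol, so wt% Fe = 55.845/501.815 × 100 = 11.13%.
M(Fe₃O₄) = 231.531 g/mol, so wt% Fe = 167.535/231.531 × 100 = 72.36%.
11.13 − 72.36 = -61.23 pp.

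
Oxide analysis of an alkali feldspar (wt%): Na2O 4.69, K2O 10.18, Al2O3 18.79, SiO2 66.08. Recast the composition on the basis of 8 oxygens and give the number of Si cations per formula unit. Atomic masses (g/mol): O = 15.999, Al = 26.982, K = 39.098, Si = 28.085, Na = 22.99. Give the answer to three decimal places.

2.997 Si apfu

Na2O (M=61.979): mol = 0.07567; Na = 0.15134, O = 0.07567.
K2O (M=94.195): mol = 0.10807; K = 0.21614, O = 0.10807.
Al2O3 (M=101.961): mol = 0.18429; Al = 0.36858, O = 0.55287.
SiO2 (M=60.083): mol = 1.09981; Si = 1.09981, O = 2.19962.
ΣO = 2.93623; factor = 8/ΣO = 2.72458.
Si apfu = 1.09981 × 2.72458 = 2.997.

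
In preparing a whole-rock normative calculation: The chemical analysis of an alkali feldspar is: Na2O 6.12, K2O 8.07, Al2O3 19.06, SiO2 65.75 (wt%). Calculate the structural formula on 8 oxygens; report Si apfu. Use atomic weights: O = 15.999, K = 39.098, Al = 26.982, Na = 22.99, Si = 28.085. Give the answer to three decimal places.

6.12 wt% Na2O ÷ 61.979 g/mol = 0.09874 mol, giving 0.19748 Na and 0.09874 O.
8.07 wt% K2O ÷ 94.195 g/mol = 0.08567 mol, giving 0.17134 K and 0.08567 O.
19.06 wt% Al2O3 ÷ 101.961 g/mol = 0.18693 mol, giving 0.37386 Al and 0.56079 O.
65.75 wt% SiO2 ÷ 60.083 g/mol = 1.09432 mol, giving 1.09432 Si and 2.18864 O.
Oxygen sums to 2.93384; scaling by 8/2.93384 = 2.72680 puts the formula on 8 O.
Si: 1.09432 × 2.72680 = 2.984 atoms per formula unit.

2.984 Si apfu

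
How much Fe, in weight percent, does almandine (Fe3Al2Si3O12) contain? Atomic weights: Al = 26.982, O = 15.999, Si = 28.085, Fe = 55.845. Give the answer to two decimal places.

Formula mass = 3*55.845 + 2*26.982 + 3*28.085 + 12*15.999 = 497.742 g/mol, of which 167.535 g is Fe.
So Fe makes up 167.535/497.742 = 0.3366 of the mass, i.e. 33.66%.

33.66 weight percent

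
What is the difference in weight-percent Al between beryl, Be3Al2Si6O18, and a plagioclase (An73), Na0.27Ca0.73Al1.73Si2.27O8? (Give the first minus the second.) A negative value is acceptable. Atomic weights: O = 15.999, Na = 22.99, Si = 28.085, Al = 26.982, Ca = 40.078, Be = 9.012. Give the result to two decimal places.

-7.00 percentage points

Al in Be3Al2Si6O18: molar mass 537.492 g/mol; 2×26.982 = 53.964 g → 10.04 wt%.
Al in Na0.27Ca0.73Al1.73Si2.27O8: molar mass 273.888 g/mol; 1.73×26.982 = 46.679 g → 17.04 wt%.
Difference = 10.04 − 17.04 = -7.00 percentage points.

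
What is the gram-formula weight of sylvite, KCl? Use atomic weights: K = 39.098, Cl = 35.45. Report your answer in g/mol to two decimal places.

M = 1*39.098 + 1*35.45

74.55 g/mol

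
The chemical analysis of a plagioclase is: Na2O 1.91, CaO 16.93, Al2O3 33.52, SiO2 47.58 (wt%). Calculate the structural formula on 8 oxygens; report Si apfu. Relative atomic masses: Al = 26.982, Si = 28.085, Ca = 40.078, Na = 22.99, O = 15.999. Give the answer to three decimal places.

2.182 Si apfu

Na2O: 1.91/61.979 = 0.03082 mol → 0.06164 mol Na, 0.03082 mol O.
CaO: 16.93/56.077 = 0.30191 mol → 0.30191 mol Ca, 0.30191 mol O.
Al2O3: 33.52/101.961 = 0.32875 mol → 0.65750 mol Al, 0.98625 mol O.
SiO2: 47.58/60.083 = 0.79190 mol → 0.79190 mol Si, 1.58380 mol O.
Total oxygen = 2.90278 mol. Normalization factor = 8/2.90278 = 2.75598.
Si per 8 O = 0.79190 × 2.75598 = 2.182.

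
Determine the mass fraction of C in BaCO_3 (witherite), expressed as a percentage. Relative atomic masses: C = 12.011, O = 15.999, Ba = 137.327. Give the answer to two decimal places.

M(BaCO_3) = 197.335 g/mol.
C contributes 1 × 12.011 = 12.011 g per mole.
12.011/197.335 = 0.0609 → 6.09%.

6.09 wt%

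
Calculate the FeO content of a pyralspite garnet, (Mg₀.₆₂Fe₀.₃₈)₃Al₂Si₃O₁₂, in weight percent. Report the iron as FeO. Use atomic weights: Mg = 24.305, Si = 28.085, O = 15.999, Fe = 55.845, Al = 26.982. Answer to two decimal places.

Molar mass of (Mg₀.₆₂Fe₀.₃₈)₃Al₂Si₃O₁₂ = 1.86×24.305 + 1.14×55.845 + 2×26.982 + 3×28.085 + 12×15.999 = 439.078 g/mol.
Each formula unit contains 1.14 Fe, equivalent to 1.14/1 = 1.1400 mol FeO.
M(FeO) = 1×55.845 + 1×15.999 = 71.844 g/mol.
Mass of FeO per formula unit = 1.1400 × 71.844 = 81.902 g.
FeO wt% = 81.902 / 439.078 × 100 = 18.65%.

18.65 wt%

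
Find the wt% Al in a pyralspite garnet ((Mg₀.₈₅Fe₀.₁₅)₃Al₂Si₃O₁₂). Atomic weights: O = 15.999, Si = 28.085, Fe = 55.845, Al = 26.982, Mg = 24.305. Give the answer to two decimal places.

12.93 wt%

Formula mass = 2.55×24.305 + 0.45×55.845 + 2×26.982 + 3×28.085 + 12×15.999 = 417.315 g/mol, of which 53.964 g is Al.
So Al makes up 53.964/417.315 = 0.1293 of the mass, i.e. 12.93%.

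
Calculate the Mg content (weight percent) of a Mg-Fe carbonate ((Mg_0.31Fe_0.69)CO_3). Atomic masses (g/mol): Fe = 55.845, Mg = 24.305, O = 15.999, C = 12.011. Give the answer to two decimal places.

M((Mg_0.31Fe_0.69)CO_3) = 106.076 g/mol.
Mg contributes 0.31 × 24.305 = 7.535 g per mole.
7.535/106.076 = 0.0710 → 7.10%.

7.10 weight percent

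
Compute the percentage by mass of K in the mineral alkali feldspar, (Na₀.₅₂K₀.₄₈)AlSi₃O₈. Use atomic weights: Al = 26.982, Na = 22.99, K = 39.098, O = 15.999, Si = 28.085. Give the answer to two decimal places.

Formula mass = 0.52·22.99 + 0.48·39.098 + 1·26.982 + 3·28.085 + 8·15.999 = 269.951 g/mol, of which 18.767 g is K.
So K makes up 18.767/269.951 = 0.0695 of the mass, i.e. 6.95%.

6.95 mass %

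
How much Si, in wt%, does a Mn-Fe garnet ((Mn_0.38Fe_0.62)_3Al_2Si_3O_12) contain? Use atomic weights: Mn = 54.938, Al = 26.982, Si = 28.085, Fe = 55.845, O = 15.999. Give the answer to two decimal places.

M((Mn_0.38Fe_0.62)_3Al_2Si_3O_12) = 496.708 g/mol.
Si contributes 3 × 28.085 = 84.255 g per mole.
84.255/496.708 = 0.1696 → 16.96%.

16.96 wt%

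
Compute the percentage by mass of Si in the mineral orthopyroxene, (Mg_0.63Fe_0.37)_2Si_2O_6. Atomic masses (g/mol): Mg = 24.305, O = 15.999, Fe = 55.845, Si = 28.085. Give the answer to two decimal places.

25.06 weight percent

Molar mass of (Mg_0.63Fe_0.37)_2Si_2O_6: 1.26*24.305 + 0.74*55.845 + 2*28.085 + 6*15.999 = 224.114 g/mol.
Mass of Si per formula unit: 2 × 28.085 = 56.170 g.
Weight fraction Si = 56.170 / 224.114 = 0.2506.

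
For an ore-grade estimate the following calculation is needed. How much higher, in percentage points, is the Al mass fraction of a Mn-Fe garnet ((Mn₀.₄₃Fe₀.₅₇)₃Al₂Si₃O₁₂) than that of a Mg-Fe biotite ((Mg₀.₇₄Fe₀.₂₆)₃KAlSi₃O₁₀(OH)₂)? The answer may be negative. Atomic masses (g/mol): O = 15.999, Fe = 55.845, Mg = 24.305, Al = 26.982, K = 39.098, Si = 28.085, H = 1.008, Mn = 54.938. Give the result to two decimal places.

4.76 percentage points

First mineral: 53.964 g Al in 496.572 g formula = 10.87 wt% Al.
Second mineral: 26.982 g Al in 441.855 g formula = 6.11 wt% Al.
10.87% − 6.11% gives a difference of 4.76 percentage points.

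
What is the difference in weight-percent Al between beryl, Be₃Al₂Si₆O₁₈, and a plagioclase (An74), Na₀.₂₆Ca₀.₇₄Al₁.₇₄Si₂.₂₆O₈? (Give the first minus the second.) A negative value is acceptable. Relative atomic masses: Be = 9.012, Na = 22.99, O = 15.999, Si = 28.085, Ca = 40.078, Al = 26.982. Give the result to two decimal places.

First mineral: 53.964 g Al in 537.492 g formula = 10.04 wt% Al.
Second mineral: 46.949 g Al in 274.048 g formula = 17.13 wt% Al.
10.04% − 17.13% gives a difference of -7.09 percentage points.

-7.09 percentage points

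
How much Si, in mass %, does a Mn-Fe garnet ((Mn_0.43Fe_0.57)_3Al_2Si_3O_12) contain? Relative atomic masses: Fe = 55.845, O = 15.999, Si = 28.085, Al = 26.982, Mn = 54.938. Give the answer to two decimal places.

Formula mass = 1.29·54.938 + 1.71·55.845 + 2·26.982 + 3·28.085 + 12·15.999 = 496.572 g/mol, of which 84.255 g is Si.
So Si makes up 84.255/496.572 = 0.1697 of the mass, i.e. 16.97%.

16.97 mass %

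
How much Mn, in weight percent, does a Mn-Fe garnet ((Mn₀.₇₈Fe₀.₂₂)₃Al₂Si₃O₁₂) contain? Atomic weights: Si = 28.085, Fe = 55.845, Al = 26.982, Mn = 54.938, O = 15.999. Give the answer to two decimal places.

Molar mass of (Mn₀.₇₈Fe₀.₂₂)₃Al₂Si₃O₁₂: 2.34*54.938 + 0.66*55.845 + 2*26.982 + 3*28.085 + 12*15.999 = 495.620 g/mol.
Mass of Mn per formula unit: 2.34 × 54.938 = 128.555 g.
Weight fraction Mn = 128.555 / 495.620 = 0.2594.

25.94 weight percent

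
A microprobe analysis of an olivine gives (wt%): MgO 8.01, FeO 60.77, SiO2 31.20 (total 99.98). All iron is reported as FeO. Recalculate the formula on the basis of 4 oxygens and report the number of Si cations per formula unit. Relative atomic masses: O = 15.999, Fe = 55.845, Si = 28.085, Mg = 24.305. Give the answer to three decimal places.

MgO: 8.01/40.304 = 0.19874 mol → 0.19874 mol Mg, 0.19874 mol O.
FeO: 60.77/71.844 = 0.84586 mol → 0.84586 mol Fe, 0.84586 mol O.
SiO2: 31.20/60.083 = 0.51928 mol → 0.51928 mol Si, 1.03856 mol O.
Total oxygen = 2.08316 mol. Normalization factor = 4/2.08316 = 1.92016.
Si per 4 O = 0.51928 × 1.92016 = 0.997.

0.997 Si apfu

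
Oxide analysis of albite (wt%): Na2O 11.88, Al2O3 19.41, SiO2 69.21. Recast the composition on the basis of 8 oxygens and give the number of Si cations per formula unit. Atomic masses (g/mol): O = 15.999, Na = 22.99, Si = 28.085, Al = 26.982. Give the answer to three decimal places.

3.005 Si apfu

Na2O (M=61.979): mol = 0.19168; Na = 0.38336, O = 0.19168.
Al2O3 (M=101.961): mol = 0.19037; Al = 0.38074, O = 0.57111.
SiO2 (M=60.083): mol = 1.15191; Si = 1.15191, O = 2.30382.
ΣO = 3.06661; factor = 8/ΣO = 2.60874.
Si apfu = 1.15191 × 2.60874 = 3.005.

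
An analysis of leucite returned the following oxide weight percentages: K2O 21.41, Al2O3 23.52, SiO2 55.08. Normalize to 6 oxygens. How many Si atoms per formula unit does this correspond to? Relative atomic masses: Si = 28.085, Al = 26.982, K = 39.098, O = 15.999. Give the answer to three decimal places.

1.998 Si apfu

K2O: 21.41/94.195 = 0.22729 mol → 0.45458 mol K, 0.22729 mol O.
Al2O3: 23.52/101.961 = 0.23068 mol → 0.46136 mol Al, 0.69204 mol O.
SiO2: 55.08/60.083 = 0.91673 mol → 0.91673 mol Si, 1.83346 mol O.
Total oxygen = 2.75279 mol. Normalization factor = 6/2.75279 = 2.17961.
Si per 6 O = 0.91673 × 2.17961 = 1.998.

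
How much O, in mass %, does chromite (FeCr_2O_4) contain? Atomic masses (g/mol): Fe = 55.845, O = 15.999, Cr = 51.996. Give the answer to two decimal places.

Formula mass = 1·55.845 + 2·51.996 + 4·15.999 = 223.833 g/mol, of which 63.996 g is O.
So O makes up 63.996/223.833 = 0.2859 of the mass, i.e. 28.59%.

28.59 mass %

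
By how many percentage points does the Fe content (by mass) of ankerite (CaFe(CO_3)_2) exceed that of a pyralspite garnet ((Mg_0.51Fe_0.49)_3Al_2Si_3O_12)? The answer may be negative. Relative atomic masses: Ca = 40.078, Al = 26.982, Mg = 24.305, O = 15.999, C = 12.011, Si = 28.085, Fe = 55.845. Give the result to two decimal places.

First mineral: 55.845 g Fe in 215.939 g formula = 25.86 wt% Fe.
Second mineral: 82.092 g Fe in 449.486 g formula = 18.26 wt% Fe.
25.86% − 18.26% gives a difference of 7.60 percentage points.

7.60 percentage points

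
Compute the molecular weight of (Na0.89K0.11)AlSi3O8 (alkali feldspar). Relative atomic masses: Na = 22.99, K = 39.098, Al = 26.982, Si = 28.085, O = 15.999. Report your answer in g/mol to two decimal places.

263.99 g/mol

M = 0.89×22.99 + 0.11×39.098 + 1×26.982 + 3×28.085 + 8×15.999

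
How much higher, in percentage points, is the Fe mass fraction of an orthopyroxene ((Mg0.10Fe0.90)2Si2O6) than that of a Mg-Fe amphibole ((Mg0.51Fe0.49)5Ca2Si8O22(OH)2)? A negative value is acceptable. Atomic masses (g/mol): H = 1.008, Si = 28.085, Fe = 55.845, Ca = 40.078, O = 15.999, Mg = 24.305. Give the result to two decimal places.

M((Mg0.10Fe0.90)2Si2O6) = 257.546 g/mol, so wt% Fe = 100.521/257.546 × 100 = 39.03%.
M((Mg0.51Fe0.49)5Ca2Si8O22(OH)2) = 889.626 g/mol, so wt% Fe = 136.820/889.626 × 100 = 15.38%.
39.03 − 15.38 = 23.65 pp.

23.65 percentage points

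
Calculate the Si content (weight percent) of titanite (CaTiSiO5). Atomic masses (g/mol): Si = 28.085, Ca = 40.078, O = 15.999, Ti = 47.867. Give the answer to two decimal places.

M(CaTiSiO5) = 196.025 g/mol.
Si contributes 1 × 28.085 = 28.085 g per mole.
28.085/196.025 = 0.1433 → 14.33%.

14.33 weight percent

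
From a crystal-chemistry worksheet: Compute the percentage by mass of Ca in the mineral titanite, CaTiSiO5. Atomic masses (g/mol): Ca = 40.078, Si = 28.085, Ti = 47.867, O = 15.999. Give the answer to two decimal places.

M(CaTiSiO5) = 196.025 g/mol.
Ca contributes 1 × 40.078 = 40.078 g per mole.
40.078/196.025 = 0.2045 → 20.45%.

20.45 weight percent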